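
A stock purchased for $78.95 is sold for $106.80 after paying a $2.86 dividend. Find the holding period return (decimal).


Formula: HPR = (P1 - P0 + D) / P0
Gain: $106.80 - $78.95 + $2.86 = $30.71
HPR = $30.71 / $78.95 = 0.389

0.389


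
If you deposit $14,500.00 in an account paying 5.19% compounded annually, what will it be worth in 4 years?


Formula: FV = P * (1 + r)^n
Substituting: FV = $14,500.00 * (1 + 0.0519)^4
Growth factor: (1.0519)^4 = 1.224328
FV = $14,500.00 * 1.224328 = $17,752.76

$17,752.76


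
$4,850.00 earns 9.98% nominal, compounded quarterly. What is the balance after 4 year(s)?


Formula: FV = P * (1 + r/m)^(m*t)
Period rate: r/m = 0.0998 / 4 = 0.02495
Total periods: m*t = 4 * 4 = 16
Growth factor: (1 + 0.02495)^16 = 1.483347
FV = $4,850.00 * 1.483347 = $7,194.23

$7,194.23


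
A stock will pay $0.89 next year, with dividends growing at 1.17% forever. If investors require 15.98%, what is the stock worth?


Formula: P = D1 / (r - g)
Spread: r - g = 0.1598 - 0.0117 = 0.1481
Substituting: P = $0.89 / 0.1481
P = $6.01

$6.01


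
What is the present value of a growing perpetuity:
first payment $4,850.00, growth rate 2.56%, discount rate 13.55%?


Formula: PV = C / (r - g)
Spread: r - g = 0.1355 - 0.0256 = 0.1099
Substituting: PV = $4,850.00 / 0.1099
PV = $44,131.03

$44,131.03


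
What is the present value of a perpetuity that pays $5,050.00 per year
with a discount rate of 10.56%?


Formula: PV = C / r
Substituting: PV = $5,050.00 / 0.1056
PV = $47,821.97

$47,821.97


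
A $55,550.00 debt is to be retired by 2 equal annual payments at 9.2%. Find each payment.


Formula: PMT = PV * r / (1 - (1+r)^(-n))
Denominator: 1 - (1 + 0.092)^(-2) = 0.1614
Numerator: $55,550.00 * 0.092 = 5110.6
PMT = 5110.6 / 0.1614 = $31,664.14

$31,664.14


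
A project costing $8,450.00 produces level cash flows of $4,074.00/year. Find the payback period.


Formula: Payback = investment / annual cash flow
Substituting: Payback = $8,450.00 / $4,074.00
Payback = 2.0741 years

2.0741 years


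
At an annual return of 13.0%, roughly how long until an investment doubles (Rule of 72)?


Formula: Years ≈ 72 / r
Substituting: Years ≈ 72 / 13.0
Years ≈ 5.5

5.5 years


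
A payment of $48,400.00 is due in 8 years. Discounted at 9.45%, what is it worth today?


Formula: PV = FV / (1 + r)^n
Substituting: PV = $48,400.00 / (1 + 0.0945)^8
Discount factor: (1.0945)^8 = 2.059331
PV = $48,400.00 / 2.059331 = $23,502.78

$23,502.78


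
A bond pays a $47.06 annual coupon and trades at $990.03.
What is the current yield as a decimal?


Formula: Current yield = annual coupon / price
Substituting: CY = $47.06 / $990.03
CY = 0.047534

0.047534


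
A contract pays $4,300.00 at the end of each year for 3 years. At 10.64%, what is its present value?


Formula: PV = PMT * (1 - (1+r)^(-n)) / r
Discount factor: (1 + 0.1064)^(-3) = 0.738352
Bracket: 1 - 0.738352 = 0.261648
PV = $4,300.00 * 0.261648 / 0.1064 = $10,574.12

$10,574.12


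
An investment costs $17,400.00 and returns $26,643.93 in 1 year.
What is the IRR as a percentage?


Formula: IRR = C1/C0 - 1
Substituting: IRR = $26,643.93 / $17,400.00 - 1
Ratio: 1.53126 - 1 = 0.53126
IRR = 53.126%

53.126%


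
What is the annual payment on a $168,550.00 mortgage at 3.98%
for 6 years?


Formula: PMT = PV * r / (1 - (1+r)^(-n))
Denominator: 1 - (1 + 0.0398)^(-6) = 0.208773
Numerator: $168,550.00 * 0.0398 = 6708.29
PMT = 6708.29 / 0.208773 = $32,131.99

$32,131.99


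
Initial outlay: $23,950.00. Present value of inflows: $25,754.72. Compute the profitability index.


Formula: PI = PV(cash flows) / initial investment
Substituting: PI = $25,754.72 / $23,950.00
PI = 1.0754

1.0754


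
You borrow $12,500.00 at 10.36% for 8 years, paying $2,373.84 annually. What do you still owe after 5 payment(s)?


Formula: Balance = PV*(1+r)^k - PMT*((1+r)^k - 1)/r
Growth: (1 + 0.1036)^5 = 1.637037
Accumulated factor: ((1+r)^k - 1)/r = 6.149004
Balance = $12,500.00 * 1.637037 - $2,373.84 * 6.149004
Balance = $5,866.21

$5,866.21


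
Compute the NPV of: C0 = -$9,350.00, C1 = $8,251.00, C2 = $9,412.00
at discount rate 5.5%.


Formula: NPV = C0 + C1/(1+r) + C2/(1+r)^2
Discount C1: $8,251.00 / (1 + 0.055) = $7,820.85
Discount C2: $9,412.00 / (1 + 0.055)^2 = $8,456.23
NPV = -$9,350.00 + $7,820.85 + $8,456.23 = $6,927.09

$6,927.09


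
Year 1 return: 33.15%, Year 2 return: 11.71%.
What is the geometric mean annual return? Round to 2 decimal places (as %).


Formula: Geometric mean = ((1+r1)*(1+r2))^(1/2) - 1
Product: (1 + 0.3315) * (1 + 0.1171) = 1.3315 * 1.1171 = 1.487419
Square root: 1.487419^0.5 = 1.219598
Geometric mean = 1.219598 - 1 = 0.219598
As percentage: 21.96%

21.96%


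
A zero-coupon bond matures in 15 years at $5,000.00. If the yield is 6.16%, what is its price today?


Formula: Price = FV / (1 + r)^n
Substituting: Price = $5,000.00 / (1 + 0.0616)^15
Discount factor: (1.0616)^15 = 2.451397
Price = $5,000.00 / 2.451397 = $2,039.65

$2,039.65


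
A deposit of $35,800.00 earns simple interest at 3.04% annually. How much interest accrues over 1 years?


Formula: I = P * r * t
Substituting: I = $35,800.00 * 0.0304 * 1
Step: I = $35,800.00 * 0.0304
I = $1,088.32

$1,088.32


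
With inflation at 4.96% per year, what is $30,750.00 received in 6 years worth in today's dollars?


Formula: Real value = nominal / (1 + inflation)^years
Price level: (1 + 0.0496)^6 = 1.337035
Real value = $30,750.00 / 1.337035 = $22,998.64

$22,998.64


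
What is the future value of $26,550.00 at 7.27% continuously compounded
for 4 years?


Formula: FV = P * e^(r*t)
Exponent: r*t = 0.0727 * 4 = 0.2908
e^(0.2908) = 1.337497
FV = $26,550.00 * 1.337497 = $35,510.55

$35,510.55


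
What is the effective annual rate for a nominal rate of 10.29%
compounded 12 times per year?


Formula: EAR = (1 + r/m)^m - 1
Period rate: r/m = 0.1029 / 12 = 0.008575
Compounding: (1 + 0.008575)^12 = 1.107894
EAR = 1.107894 - 1 = 0.107894

0.107894


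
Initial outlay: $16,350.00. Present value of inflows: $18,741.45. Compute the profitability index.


Formula: PI = PV(cash flows) / initial investment
Substituting: PI = $18,741.45 / $16,350.00
PI = 1.1463

1.1463


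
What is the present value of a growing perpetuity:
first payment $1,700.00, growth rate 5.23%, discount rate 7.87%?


Formula: PV = C / (r - g)
Spread: r - g = 0.0787 - 0.0523 = 0.0264
Substituting: PV = $1,700.00 / 0.0264
PV = $64,393.94

$64,393.94


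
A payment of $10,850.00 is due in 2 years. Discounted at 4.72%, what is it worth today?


Formula: PV = FV / (1 + r)^n
Substituting: PV = $10,850.00 / (1 + 0.0472)^2
Discount factor: (1.0472)^2 = 1.096628
PV = $10,850.00 / 1.096628 = $9,893.97

$9,893.97


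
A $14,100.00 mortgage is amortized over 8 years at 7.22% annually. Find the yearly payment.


Formula: PMT = PV * r / (1 - (1+r)^(-n))
Denominator: 1 - (1 + 0.0722)^(-8) = 0.427476
Numerator: $14,100.00 * 0.0722 = 1018.02
PMT = 1018.02 / 0.427476 = $2,381.47

$2,381.47


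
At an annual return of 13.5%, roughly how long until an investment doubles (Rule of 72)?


Formula: Years ≈ 72 / r
Substituting: Years ≈ 72 / 13.5
Years ≈ 5.3

5.3 years


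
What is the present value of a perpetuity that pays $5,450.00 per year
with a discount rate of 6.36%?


Formula: PV = C / r
Substituting: PV = $5,450.00 / 0.0636
PV = $85,691.82

$85,691.82


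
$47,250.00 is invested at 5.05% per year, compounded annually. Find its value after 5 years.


Formula: FV = P * (1 + r)^n
Substituting: FV = $47,250.00 * (1 + 0.0505)^5
Growth factor: (1.0505)^5 = 1.279323
FV = $47,250.00 * 1.279323 = $60,448.02

$60,448.02


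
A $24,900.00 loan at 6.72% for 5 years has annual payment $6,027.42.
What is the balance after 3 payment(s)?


Formula: Balance = PV*(1+r)^k - PMT*((1+r)^k - 1)/r
Growth: (1 + 0.0672)^3 = 1.215451
Accumulated factor: ((1+r)^k - 1)/r = 3.206116
Balance = $24,900.00 * 1.215451 - $6,027.42 * 3.206116
Balance = $10,940.12

$10,940.12


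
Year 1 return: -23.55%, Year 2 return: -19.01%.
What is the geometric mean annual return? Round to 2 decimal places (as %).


Formula: Geometric mean = ((1+r1)*(1+r2))^(1/2) - 1
Product: (1 + -0.2355) * (1 + -0.1901) = 0.7645 * 0.8099 = 0.619169
Square root: 0.619169^0.5 = 0.786873
Geometric mean = 0.786873 - 1 = -0.213127
As percentage: -21.31%

-21.31%


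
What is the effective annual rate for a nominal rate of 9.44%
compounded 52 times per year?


Formula: EAR = (1 + r/m)^m - 1
Period rate: r/m = 0.0944 / 52 = 0.001815
Compounding: (1 + 0.001815)^52 = 1.098905
EAR = 1.098905 - 1 = 0.098905

0.098905


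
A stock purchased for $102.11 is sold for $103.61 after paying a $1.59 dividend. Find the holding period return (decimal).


Formula: HPR = (P1 - P0 + D) / P0
Gain: $103.61 - $102.11 + $1.59 = $3.09
HPR = $3.09 / $102.11 = 0.0303

0.0303


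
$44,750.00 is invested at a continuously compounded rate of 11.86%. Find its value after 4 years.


Formula: FV = P * e^(r*t)
Exponent: r*t = 0.1186 * 4 = 0.4744
e^(0.4744) = 1.60705
FV = $44,750.00 * 1.60705 = $71,915.47

$71,915.47


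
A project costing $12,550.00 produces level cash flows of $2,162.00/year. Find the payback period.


Formula: Payback = investment / annual cash flow
Substituting: Payback = $12,550.00 / $2,162.00
Payback = 5.8048 years

5.8048 years


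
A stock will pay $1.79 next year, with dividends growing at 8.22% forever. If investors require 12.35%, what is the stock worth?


Formula: P = D1 / (r - g)
Spread: r - g = 0.1235 - 0.0822 = 0.0413
Substituting: P = $1.79 / 0.0413
P = $43.34

$43.34


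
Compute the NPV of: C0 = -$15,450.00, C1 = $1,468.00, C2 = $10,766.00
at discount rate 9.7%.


Formula: NPV = C0 + C1/(1+r) + C2/(1+r)^2
Discount C1: $1,468.00 / (1 + 0.097) = $1,338.20
Discount C2: $10,766.00 / (1 + 0.097)^2 = $8,946.25
NPV = -$15,450.00 + $1,338.20 + $8,946.25 = -$5,165.55

-$5,165.55


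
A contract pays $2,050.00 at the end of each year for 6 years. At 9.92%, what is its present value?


Formula: PV = PMT * (1 - (1+r)^(-n)) / r
Discount factor: (1 + 0.0992)^(-6) = 0.566943
Bracket: 1 - 0.566943 = 0.433057
PV = $2,050.00 * 0.433057 / 0.0992 = $8,949.25

$8,949.25


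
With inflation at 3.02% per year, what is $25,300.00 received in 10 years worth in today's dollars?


Formula: Real value = nominal / (1 + inflation)^years
Price level: (1 + 0.0302)^10 = 1.346528
Real value = $25,300.00 / 1.346528 = $18,789.06

$18,789.06


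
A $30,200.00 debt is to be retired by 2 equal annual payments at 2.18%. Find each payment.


Formula: PMT = PV * r / (1 - (1+r)^(-n))
Denominator: 1 - (1 + 0.0218)^(-2) = 0.042215
Numerator: $30,200.00 * 0.0218 = 658.36
PMT = 658.36 / 0.042215 = $15,595.54

$15,595.54


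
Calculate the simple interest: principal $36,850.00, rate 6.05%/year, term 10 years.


Formula: I = P * r * t
Substituting: I = $36,850.00 * 0.0605 * 10
Step: I = $36,850.00 * 0.605
I = $22,294.25

$22,294.25


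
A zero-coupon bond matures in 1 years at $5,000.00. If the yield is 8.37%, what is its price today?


Formula: Price = FV / (1 + r)^n
Substituting: Price = $5,000.00 / (1 + 0.0837)^1
Discount factor: (1.0837)^1 = 1.0837
Price = $5,000.00 / 1.0837 = $4,613.82

$4,613.82


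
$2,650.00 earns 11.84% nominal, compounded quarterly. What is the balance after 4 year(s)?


Formula: FV = P * (1 + r/m)^(m*t)
Period rate: r/m = 0.1184 / 4 = 0.0296
Total periods: m*t = 4 * 4 = 16
Growth factor: (1 + 0.0296)^16 = 1.594764
FV = $2,650.00 * 1.594764 = $4,226.13

$4,226.13


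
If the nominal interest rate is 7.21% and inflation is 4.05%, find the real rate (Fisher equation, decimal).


Formula: (1 + r_real) = (1 + r_nom) / (1 + inflation)
Substituting: (1 + r_real) = 1.0721 / 1.0405
(1 + r_real) = 1.03037
r_real = 1.03037 - 1 = 0.03037

0.03037


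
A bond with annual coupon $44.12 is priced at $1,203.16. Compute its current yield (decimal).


Formula: Current yield = annual coupon / price
Substituting: CY = $44.12 / $1,203.16
CY = 0.03667

0.03667


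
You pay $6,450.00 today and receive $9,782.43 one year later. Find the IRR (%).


Formula: IRR = C1/C0 - 1
Substituting: IRR = $9,782.43 / $6,450.00 - 1
Ratio: 1.516656 - 1 = 0.516656
IRR = 51.6656%

51.6656%


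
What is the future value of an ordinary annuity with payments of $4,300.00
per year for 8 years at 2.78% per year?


Formula: FV = PMT * ((1+r)^n - 1) / r
Growth factor: (1 + 0.0278)^8 = 1.245285
Numerator: 1.245285 - 1 = 0.245285
FV = $4,300.00 * 0.245285 / 0.0278 = $37,939.83

$37,939.83


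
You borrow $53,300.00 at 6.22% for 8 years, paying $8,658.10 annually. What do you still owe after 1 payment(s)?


Formula: Balance = PV*(1+r)^k - PMT*((1+r)^k - 1)/r
Growth: (1 + 0.0622)^1 = 1.0622
Accumulated factor: ((1+r)^k - 1)/r = 1.0
Balance = $53,300.00 * 1.0622 - $8,658.10 * 1.0
Balance = $47,957.16

$47,957.16


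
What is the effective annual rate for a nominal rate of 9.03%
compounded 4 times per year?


Formula: EAR = (1 + r/m)^m - 1
Period rate: r/m = 0.0903 / 4 = 0.022575
Compounding: (1 + 0.022575)^4 = 1.093404
EAR = 1.093404 - 1 = 0.093404

0.093404


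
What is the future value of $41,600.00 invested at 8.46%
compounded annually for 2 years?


Formula: FV = P * (1 + r)^n
Substituting: FV = $41,600.00 * (1 + 0.0846)^2
Growth factor: (1.0846)^2 = 1.176357
FV = $41,600.00 * 1.176357 = $48,936.46

$48,936.46


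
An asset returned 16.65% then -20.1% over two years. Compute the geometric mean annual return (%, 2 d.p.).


Formula: Geometric mean = ((1+r1)*(1+r2))^(1/2) - 1
Product: (1 + 0.1665) * (1 + -0.201) = 1.1665 * 0.799 = 0.932033
Square root: 0.932033^0.5 = 0.965419
Geometric mean = 0.965419 - 1 = -0.034581
As percentage: -3.46%

-3.46%


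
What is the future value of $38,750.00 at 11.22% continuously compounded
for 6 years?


Formula: FV = P * e^(r*t)
Exponent: r*t = 0.1122 * 6 = 0.6732
e^(0.6732) = 1.960501
FV = $38,750.00 * 1.960501 = $75,969.41

$75,969.41


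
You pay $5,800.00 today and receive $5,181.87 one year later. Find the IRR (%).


Formula: IRR = C1/C0 - 1
Substituting: IRR = $5,181.87 / $5,800.00 - 1
Ratio: 0.893426 - 1 = -0.106574
IRR = -10.6574%

-10.6574%


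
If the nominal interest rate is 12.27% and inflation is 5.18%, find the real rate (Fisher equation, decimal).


Formula: (1 + r_real) = (1 + r_nom) / (1 + inflation)
Substituting: (1 + r_real) = 1.1227 / 1.0518
(1 + r_real) = 1.067408
r_real = 1.067408 - 1 = 0.067408

0.067408


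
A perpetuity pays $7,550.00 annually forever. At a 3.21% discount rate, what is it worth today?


Formula: PV = C / r
Substituting: PV = $7,550.00 / 0.0321
PV = $235,202.49

$235,202.49


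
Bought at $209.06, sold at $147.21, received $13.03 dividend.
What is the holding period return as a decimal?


Formula: HPR = (P1 - P0 + D) / P0
Gain: $147.21 - $209.06 + $13.03 = -$48.82
HPR = -$48.82 / $209.06 = -0.2335

-0.2335


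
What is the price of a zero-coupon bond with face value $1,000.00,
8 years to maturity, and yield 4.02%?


Formula: Price = FV / (1 + r)^n
Substituting: Price = $1,000.00 / (1 + 0.0402)^8
Discount factor: (1.0402)^8 = 1.370676
Price = $1,000.00 / 1.370676 = $729.57

$729.57


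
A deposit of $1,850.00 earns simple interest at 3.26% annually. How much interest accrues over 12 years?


Formula: I = P * r * t
Substituting: I = $1,850.00 * 0.0326 * 12
Step: I = $1,850.00 * 0.3912
I = $723.72

$723.72


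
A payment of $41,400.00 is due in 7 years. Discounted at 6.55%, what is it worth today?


Formula: PV = FV / (1 + r)^n
Substituting: PV = $41,400.00 / (1 + 0.0655)^7
Discount factor: (1.0655)^7 = 1.559101
PV = $41,400.00 / 1.559101 = $26,553.77

$26,553.77


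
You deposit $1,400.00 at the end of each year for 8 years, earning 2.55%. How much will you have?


Formula: FV = PMT * ((1+r)^n - 1) / r
Growth factor: (1 + 0.0255)^8 = 1.223166
Numerator: 1.223166 - 1 = 0.223166
FV = $1,400.00 * 0.223166 / 0.0255 = $12,252.24

$12,252.24


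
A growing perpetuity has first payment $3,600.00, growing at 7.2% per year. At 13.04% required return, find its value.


Formula: PV = C / (r - g)
Spread: r - g = 0.1304 - 0.072 = 0.0584
Substituting: PV = $3,600.00 / 0.0584
PV = $61,643.84

$61,643.84


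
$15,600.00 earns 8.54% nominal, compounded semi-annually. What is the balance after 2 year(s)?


Formula: FV = P * (1 + r/m)^(m*t)
Period rate: r/m = 0.0854 / 2 = 0.0427
Total periods: m*t = 2 * 2 = 4
Growth factor: (1 + 0.0427)^4 = 1.182054
FV = $15,600.00 * 1.182054 = $18,440.05

$18,440.05


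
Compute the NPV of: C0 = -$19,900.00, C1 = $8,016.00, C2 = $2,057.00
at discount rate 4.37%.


Formula: NPV = C0 + C1/(1+r) + C2/(1+r)^2
Discount C1: $8,016.00 / (1 + 0.0437) = $7,680.37
Discount C2: $2,057.00 / (1 + 0.0437)^2 = $1,888.35
NPV = -$19,900.00 + $7,680.37 + $1,888.35 = -$10,331.28

-$10,331.28


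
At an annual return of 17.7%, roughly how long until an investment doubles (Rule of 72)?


Formula: Years ≈ 72 / r
Substituting: Years ≈ 72 / 17.7
Years ≈ 4.1

4.1 years


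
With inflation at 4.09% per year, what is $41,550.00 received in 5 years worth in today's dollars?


Formula: Real value = nominal / (1 + inflation)^years
Price level: (1 + 0.0409)^5 = 1.221926
Real value = $41,550.00 / 1.221926 = $34,003.69

$34,003.69


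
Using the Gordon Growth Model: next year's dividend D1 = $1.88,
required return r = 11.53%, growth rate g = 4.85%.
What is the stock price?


Formula: P = D1 / (r - g)
Spread: r - g = 0.1153 - 0.0485 = 0.0668
Substituting: P = $1.88 / 0.0668
P = $28.14

$28.14


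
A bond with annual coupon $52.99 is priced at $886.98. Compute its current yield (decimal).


Formula: Current yield = annual coupon / price
Substituting: CY = $52.99 / $886.98
CY = 0.059742

0.059742


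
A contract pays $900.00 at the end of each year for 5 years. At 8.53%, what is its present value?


Formula: PV = PMT * (1 - (1+r)^(-n)) / r
Discount factor: (1 + 0.0853)^(-5) = 0.664127
Bracket: 1 - 0.664127 = 0.335873
PV = $900.00 * 0.335873 / 0.0853 = $3,543.80

$3,543.80


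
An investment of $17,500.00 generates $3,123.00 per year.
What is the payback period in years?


Formula: Payback = investment / annual cash flow
Substituting: Payback = $17,500.00 / $3,123.00
Payback = 5.6036 years

5.6036 years


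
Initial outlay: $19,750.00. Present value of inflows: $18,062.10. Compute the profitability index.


Formula: PI = PV(cash flows) / initial investment
Substituting: PI = $18,062.10 / $19,750.00
PI = 0.9145

0.9145


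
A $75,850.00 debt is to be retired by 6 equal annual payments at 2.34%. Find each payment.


Formula: PMT = PV * r / (1 - (1+r)^(-n))
Denominator: 1 - (1 + 0.0234)^(-6) = 0.129583
Numerator: $75,850.00 * 0.0234 = 1774.89
PMT = 1774.89 / 0.129583 = $13,696.97

$13,696.97


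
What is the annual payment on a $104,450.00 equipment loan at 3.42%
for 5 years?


Formula: PMT = PV * r / (1 - (1+r)^(-n))
Denominator: 1 - (1 + 0.0342)^(-5) = 0.154765
Numerator: $104,450.00 * 0.0342 = 3572.19
PMT = 3572.19 / 0.154765 = $23,081.34

$23,081.34


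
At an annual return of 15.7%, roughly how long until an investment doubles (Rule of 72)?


Formula: Years ≈ 72 / r
Substituting: Years ≈ 72 / 15.7
Years ≈ 4.6

4.6 years


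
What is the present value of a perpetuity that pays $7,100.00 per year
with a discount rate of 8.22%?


Formula: PV = C / r
Substituting: PV = $7,100.00 / 0.0822
PV = $86,374.70

$86,374.70


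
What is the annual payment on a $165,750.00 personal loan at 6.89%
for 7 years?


Formula: PMT = PV * r / (1 - (1+r)^(-n))
Denominator: 1 - (1 + 0.0689)^(-7) = 0.37275
Numerator: $165,750.00 * 0.0689 = 11420.175
PMT = 11420.175 / 0.37275 = $30,637.60

$30,637.60


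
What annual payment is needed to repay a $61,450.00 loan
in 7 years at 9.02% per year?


Formula: PMT = PV * r / (1 - (1+r)^(-n))
Denominator: 1 - (1 + 0.0902)^(-7) = 0.453668
Numerator: $61,450.00 * 0.0902 = 5542.79
PMT = 5542.79 / 0.453668 = $12,217.73

$12,217.73


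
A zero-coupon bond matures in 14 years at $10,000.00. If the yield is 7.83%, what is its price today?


Formula: Price = FV / (1 + r)^n
Substituting: Price = $10,000.00 / (1 + 0.0783)^14
Discount factor: (1.0783)^14 = 2.873125
Price = $10,000.00 / 2.873125 = $3,480.53

$3,480.53


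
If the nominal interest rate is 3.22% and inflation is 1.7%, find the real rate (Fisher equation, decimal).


Formula: (1 + r_real) = (1 + r_nom) / (1 + inflation)
Substituting: (1 + r_real) = 1.0322 / 1.017
(1 + r_real) = 1.014946
r_real = 1.014946 - 1 = 0.014946

0.014946


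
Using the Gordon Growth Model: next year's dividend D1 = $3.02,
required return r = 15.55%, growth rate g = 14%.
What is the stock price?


Formula: P = D1 / (r - g)
Spread: r - g = 0.1555 - 0.14 = 0.0155
Substituting: P = $3.02 / 0.0155
P = $194.84

$194.84


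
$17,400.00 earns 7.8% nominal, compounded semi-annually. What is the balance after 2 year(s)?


Formula: FV = P * (1 + r/m)^(m*t)
Period rate: r/m = 0.078 / 2 = 0.039
Total periods: m*t = 2 * 2 = 4
Growth factor: (1 + 0.039)^4 = 1.165366
FV = $17,400.00 * 1.165366 = $20,277.36

$20,277.36


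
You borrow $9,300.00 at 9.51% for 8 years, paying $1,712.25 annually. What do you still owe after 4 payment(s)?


Formula: Balance = PV*(1+r)^k - PMT*((1+r)^k - 1)/r
Growth: (1 + 0.0951)^4 = 1.438186
Accumulated factor: ((1+r)^k - 1)/r = 4.607636
Balance = $9,300.00 * 1.438186 - $1,712.25 * 4.607636
Balance = $5,485.71

$5,485.71


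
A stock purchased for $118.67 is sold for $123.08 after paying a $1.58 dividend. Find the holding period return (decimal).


Formula: HPR = (P1 - P0 + D) / P0
Gain: $123.08 - $118.67 + $1.58 = $5.99
HPR = $5.99 / $118.67 = 0.0505

0.0505


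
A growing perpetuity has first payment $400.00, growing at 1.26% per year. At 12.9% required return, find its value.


Formula: PV = C / (r - g)
Spread: r - g = 0.129 - 0.0126 = 0.1164
Substituting: PV = $400.00 / 0.1164
PV = $3,436.43

$3,436.43


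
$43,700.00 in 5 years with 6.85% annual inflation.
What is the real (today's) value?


Formula: Real value = nominal / (1 + inflation)^years
Price level: (1 + 0.0685)^5 = 1.392748
Real value = $43,700.00 / 1.392748 = $31,376.81

$31,376.81


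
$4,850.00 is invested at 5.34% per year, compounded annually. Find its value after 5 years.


Formula: FV = P * (1 + r)^n
Substituting: FV = $4,850.00 * (1 + 0.0534)^5
Growth factor: (1.0534)^5 = 1.297079
FV = $4,850.00 * 1.297079 = $6,290.84

$6,290.84


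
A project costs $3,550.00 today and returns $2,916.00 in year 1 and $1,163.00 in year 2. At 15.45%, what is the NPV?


Formula: NPV = C0 + C1/(1+r) + C2/(1+r)^2
Discount C1: $2,916.00 / (1 + 0.1545) = $2,525.77
Discount C2: $1,163.00 / (1 + 0.1545)^2 = $872.55
NPV = -$3,550.00 + $2,525.77 + $872.55 = -$151.68

-$151.68


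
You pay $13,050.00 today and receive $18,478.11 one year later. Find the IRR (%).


Formula: IRR = C1/C0 - 1
Substituting: IRR = $18,478.11 / $13,050.00 - 1
Ratio: 1.415947 - 1 = 0.415947
IRR = 41.5947%

41.5947%


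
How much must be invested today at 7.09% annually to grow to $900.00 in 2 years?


Formula: PV = FV / (1 + r)^n
Substituting: PV = $900.00 / (1 + 0.0709)^2
Discount factor: (1.0709)^2 = 1.146827
PV = $900.00 / 1.146827 = $784.77

$784.77


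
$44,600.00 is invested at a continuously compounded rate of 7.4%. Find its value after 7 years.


Formula: FV = P * e^(r*t)
Exponent: r*t = 0.074 * 7 = 0.518
e^(0.518) = 1.678667
FV = $44,600.00 * 1.678667 = $74,868.55

$74,868.55


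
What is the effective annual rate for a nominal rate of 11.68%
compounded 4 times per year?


Formula: EAR = (1 + r/m)^m - 1
Period rate: r/m = 0.1168 / 4 = 0.0292
Compounding: (1 + 0.0292)^4 = 1.122016
EAR = 1.122016 - 1 = 0.122016

0.122016


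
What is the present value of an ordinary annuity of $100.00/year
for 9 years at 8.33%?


Formula: PV = PMT * (1 - (1+r)^(-n)) / r
Discount factor: (1 + 0.0833)^(-9) = 0.4867
Bracket: 1 - 0.4867 = 0.5133
PV = $100.00 * 0.5133 / 0.0833 = $616.21

$616.21


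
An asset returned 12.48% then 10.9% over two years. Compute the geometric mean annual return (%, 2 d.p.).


Formula: Geometric mean = ((1+r1)*(1+r2))^(1/2) - 1
Product: (1 + 0.1248) * (1 + 0.109) = 1.1248 * 1.109 = 1.247403
Square root: 1.247403^0.5 = 1.116872
Geometric mean = 1.116872 - 1 = 0.116872
As percentage: 11.69%

11.69%


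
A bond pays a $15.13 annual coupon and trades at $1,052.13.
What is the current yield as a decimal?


Formula: Current yield = annual coupon / price
Substituting: CY = $15.13 / $1,052.13
CY = 0.01438

0.01438


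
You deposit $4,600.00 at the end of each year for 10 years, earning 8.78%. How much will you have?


Formula: FV = PMT * ((1+r)^n - 1) / r
Growth factor: (1 + 0.0878)^10 = 2.320014
Numerator: 2.320014 - 1 = 1.320014
FV = $4,600.00 * 1.320014 / 0.0878 = $69,157.89

$69,157.89


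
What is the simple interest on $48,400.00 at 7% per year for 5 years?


Formula: I = P * r * t
Substituting: I = $48,400.00 * 0.07 * 5
Step: I = $48,400.00 * 0.35
I = $16,940.00

$16,940.00


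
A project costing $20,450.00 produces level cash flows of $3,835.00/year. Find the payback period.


Formula: Payback = investment / annual cash flow
Substituting: Payback = $20,450.00 / $3,835.00
Payback = 5.3325 years

5.3325 years


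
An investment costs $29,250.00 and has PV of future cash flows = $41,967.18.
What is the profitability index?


Formula: PI = PV(cash flows) / initial investment
Substituting: PI = $41,967.18 / $29,250.00
PI = 1.4348

1.4348


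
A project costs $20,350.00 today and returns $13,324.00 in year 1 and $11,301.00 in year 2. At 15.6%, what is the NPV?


Formula: NPV = C0 + C1/(1+r) + C2/(1+r)^2
Discount C1: $13,324.00 / (1 + 0.156) = $11,525.95
Discount C2: $11,301.00 / (1 + 0.156)^2 = $8,456.71
NPV = -$20,350.00 + $11,525.95 + $8,456.71 = -$367.34

-$367.34


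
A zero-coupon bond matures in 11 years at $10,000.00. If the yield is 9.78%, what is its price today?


Formula: Price = FV / (1 + r)^n
Substituting: Price = $10,000.00 / (1 + 0.0978)^11
Discount factor: (1.0978)^11 = 2.790972
Price = $10,000.00 / 2.790972 = $3,582.98

$3,582.98


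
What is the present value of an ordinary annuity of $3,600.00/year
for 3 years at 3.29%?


Formula: PV = PMT * (1 - (1+r)^(-n)) / r
Discount factor: (1 + 0.0329)^(-3) = 0.907455
Bracket: 1 - 0.907455 = 0.092545
PV = $3,600.00 * 0.092545 / 0.0329 = $10,126.49

$10,126.49


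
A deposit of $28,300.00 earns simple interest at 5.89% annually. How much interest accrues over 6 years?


Formula: I = P * r * t
Substituting: I = $28,300.00 * 0.0589 * 6
Step: I = $28,300.00 * 0.3534
I = $10,001.22

$10,001.22


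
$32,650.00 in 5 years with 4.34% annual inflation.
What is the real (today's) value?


Formula: Real value = nominal / (1 + inflation)^years
Price level: (1 + 0.0434)^5 = 1.236671
Real value = $32,650.00 / 1.236671 = $26,401.53

$26,401.53


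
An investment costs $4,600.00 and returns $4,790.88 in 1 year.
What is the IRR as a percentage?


Formula: IRR = C1/C0 - 1
Substituting: IRR = $4,790.88 / $4,600.00 - 1
Ratio: 1.041496 - 1 = 0.041496
IRR = 4.1496%

4.1496%


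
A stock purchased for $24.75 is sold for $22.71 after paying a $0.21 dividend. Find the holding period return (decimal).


Formula: HPR = (P1 - P0 + D) / P0
Gain: $22.71 - $24.75 + $0.21 = -$1.83
HPR = -$1.83 / $24.75 = -0.0739

-0.0739


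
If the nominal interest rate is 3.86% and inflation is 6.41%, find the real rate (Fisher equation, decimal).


Formula: (1 + r_real) = (1 + r_nom) / (1 + inflation)
Substituting: (1 + r_real) = 1.0386 / 1.0641
(1 + r_real) = 0.976036
r_real = 0.976036 - 1 = -0.023964

-0.023964


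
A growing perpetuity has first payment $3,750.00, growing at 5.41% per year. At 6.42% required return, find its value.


Formula: PV = C / (r - g)
Spread: r - g = 0.0642 - 0.0541 = 0.0101
Substituting: PV = $3,750.00 / 0.0101
PV = $371,287.13

$371,287.13


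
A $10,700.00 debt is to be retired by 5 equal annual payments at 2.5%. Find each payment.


Formula: PMT = PV * r / (1 - (1+r)^(-n))
Denominator: 1 - (1 + 0.025)^(-5) = 0.116146
Numerator: $10,700.00 * 0.025 = 267.5
PMT = 267.5 / 0.116146 = $2,303.14

$2,303.14


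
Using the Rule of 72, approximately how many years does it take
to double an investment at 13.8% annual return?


Formula: Years ≈ 72 / r
Substituting: Years ≈ 72 / 13.8
Years ≈ 5.2

5.2 years


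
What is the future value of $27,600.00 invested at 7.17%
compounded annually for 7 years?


Formula: FV = P * (1 + r)^n
Substituting: FV = $27,600.00 * (1 + 0.0717)^7
Growth factor: (1.0717)^7 = 1.623726
FV = $27,600.00 * 1.623726 = $44,814.82

$44,814.82


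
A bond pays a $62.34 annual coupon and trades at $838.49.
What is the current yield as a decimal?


Formula: Current yield = annual coupon / price
Substituting: CY = $62.34 / $838.49
CY = 0.074348

0.074348


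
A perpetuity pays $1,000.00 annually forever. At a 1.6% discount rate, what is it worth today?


Formula: PV = C / r
Substituting: PV = $1,000.00 / 0.016
PV = $62,500.00

$62,500.00


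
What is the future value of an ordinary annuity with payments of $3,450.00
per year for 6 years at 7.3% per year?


Formula: FV = PMT * ((1+r)^n - 1) / r
Growth factor: (1 + 0.073)^6 = 1.526154
Numerator: 1.526154 - 1 = 0.526154
FV = $3,450.00 * 0.526154 / 0.073 = $24,866.18

$24,866.18


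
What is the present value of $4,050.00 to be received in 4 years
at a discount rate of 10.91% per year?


Formula: PV = FV / (1 + r)^n
Substituting: PV = $4,050.00 / (1 + 0.1091)^4
Discount factor: (1.1091)^4 = 1.513153
PV = $4,050.00 / 1.513153 = $2,676.53

$2,676.53


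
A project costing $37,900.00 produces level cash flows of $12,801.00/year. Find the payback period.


Formula: Payback = investment / annual cash flow
Substituting: Payback = $37,900.00 / $12,801.00
Payback = 2.9607 years

2.9607 years


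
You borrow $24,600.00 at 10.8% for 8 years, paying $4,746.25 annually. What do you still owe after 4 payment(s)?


Formula: Balance = PV*(1+r)^k - PMT*((1+r)^k - 1)/r
Growth: (1 + 0.108)^4 = 1.507159
Accumulated factor: ((1+r)^k - 1)/r = 4.695916
Balance = $24,600.00 * 1.507159 - $4,746.25 * 4.695916
Balance = $14,788.12

$14,788.12


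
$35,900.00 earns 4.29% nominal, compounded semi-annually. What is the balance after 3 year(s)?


Formula: FV = P * (1 + r/m)^(m*t)
Period rate: r/m = 0.0429 / 2 = 0.02145
Total periods: m*t = 2 * 3 = 6
Growth factor: (1 + 0.02145)^6 = 1.135802
FV = $35,900.00 * 1.135802 = $40,775.30

$40,775.30


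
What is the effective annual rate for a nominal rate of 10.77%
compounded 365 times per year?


Formula: EAR = (1 + r/m)^m - 1
Period rate: r/m = 0.1077 / 365 = 0.000295
Compounding: (1 + 0.000295)^365 = 1.113696
EAR = 1.113696 - 1 = 0.113696

0.113696


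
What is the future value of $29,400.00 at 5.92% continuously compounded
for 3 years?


Formula: FV = P * e^(r*t)
Exponent: r*t = 0.0592 * 3 = 0.1776
e^(0.1776) = 1.194347
FV = $29,400.00 * 1.194347 = $35,113.82

$35,113.82


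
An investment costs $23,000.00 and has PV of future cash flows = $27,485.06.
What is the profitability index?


Formula: PI = PV(cash flows) / initial investment
Substituting: PI = $27,485.06 / $23,000.00
PI = 1.195

1.195


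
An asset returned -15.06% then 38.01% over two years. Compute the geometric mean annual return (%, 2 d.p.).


Formula: Geometric mean = ((1+r1)*(1+r2))^(1/2) - 1
Product: (1 + -0.1506) * (1 + 0.3801) = 0.8494 * 1.3801 = 1.172257
Square root: 1.172257^0.5 = 1.082708
Geometric mean = 1.082708 - 1 = 0.082708
As percentage: 8.27%

8.27%


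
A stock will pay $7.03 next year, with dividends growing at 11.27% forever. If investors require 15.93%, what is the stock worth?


Formula: P = D1 / (r - g)
Spread: r - g = 0.1593 - 0.1127 = 0.0466
Substituting: P = $7.03 / 0.0466
P = $150.86

$150.86


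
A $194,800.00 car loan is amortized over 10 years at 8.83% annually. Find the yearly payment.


Formula: PMT = PV * r / (1 - (1+r)^(-n))
Denominator: 1 - (1 + 0.0883)^(-10) = 0.570944
Numerator: $194,800.00 * 0.0883 = 17200.84
PMT = 17200.84 / 0.570944 = $30,127.00

$30,127.00


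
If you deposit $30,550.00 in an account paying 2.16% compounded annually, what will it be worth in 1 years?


Formula: FV = P * (1 + r)^n
Substituting: FV = $30,550.00 * (1 + 0.0216)^1
Growth factor: (1.0216)^1 = 1.0216
FV = $30,550.00 * 1.0216 = $31,209.88

$31,209.88


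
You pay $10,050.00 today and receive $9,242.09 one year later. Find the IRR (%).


Formula: IRR = C1/C0 - 1
Substituting: IRR = $9,242.09 / $10,050.00 - 1
Ratio: 0.919611 - 1 = -0.080389
IRR = -8.0389%

-8.0389%


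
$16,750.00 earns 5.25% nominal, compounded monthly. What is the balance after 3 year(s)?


Formula: FV = P * (1 + r/m)^(m*t)
Period rate: r/m = 0.0525 / 12 = 0.004375
Total periods: m*t = 12 * 3 = 36
Growth factor: (1 + 0.004375)^36 = 1.170179
FV = $16,750.00 * 1.170179 = $19,600.49

$19,600.49


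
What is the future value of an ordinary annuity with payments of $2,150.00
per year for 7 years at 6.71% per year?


Formula: FV = PMT * ((1+r)^n - 1) / r
Growth factor: (1 + 0.0671)^7 = 1.575563
Numerator: 1.575563 - 1 = 0.575563
FV = $2,150.00 * 0.575563 / 0.0671 = $18,442.04

$18,442.04


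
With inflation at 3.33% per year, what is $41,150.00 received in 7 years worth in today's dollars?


Formula: Real value = nominal / (1 + inflation)^years
Price level: (1 + 0.0333)^7 = 1.257723
Real value = $41,150.00 / 1.257723 = $32,717.86

$32,717.86


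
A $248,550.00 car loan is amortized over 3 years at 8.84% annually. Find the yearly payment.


Formula: PMT = PV * r / (1 - (1+r)^(-n))
Denominator: 1 - (1 + 0.0884)^(-3) = 0.224406
Numerator: $248,550.00 * 0.0884 = 21971.82
PMT = 21971.82 / 0.224406 = $97,910.99

$97,910.99


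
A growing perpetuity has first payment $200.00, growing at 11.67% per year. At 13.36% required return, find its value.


Formula: PV = C / (r - g)
Spread: r - g = 0.1336 - 0.1167 = 0.0169
Substituting: PV = $200.00 / 0.0169
PV = $11,834.32

$11,834.32


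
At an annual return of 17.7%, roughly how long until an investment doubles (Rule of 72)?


Formula: Years ≈ 72 / r
Substituting: Years ≈ 72 / 17.7
Years ≈ 4.1

4.1 years


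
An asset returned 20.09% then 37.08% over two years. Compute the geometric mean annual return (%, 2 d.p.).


Formula: Geometric mean = ((1+r1)*(1+r2))^(1/2) - 1
Product: (1 + 0.2009) * (1 + 0.3708) = 1.2009 * 1.3708 = 1.646194
Square root: 1.646194^0.5 = 1.283041
Geometric mean = 1.283041 - 1 = 0.283041
As percentage: 28.30%

28.30%


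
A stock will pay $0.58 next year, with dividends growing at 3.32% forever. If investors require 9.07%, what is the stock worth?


Formula: P = D1 / (r - g)
Spread: r - g = 0.0907 - 0.0332 = 0.0575
Substituting: P = $0.58 / 0.0575
P = $10.09

$10.09


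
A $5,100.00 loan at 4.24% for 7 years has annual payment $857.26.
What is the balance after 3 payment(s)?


Formula: Balance = PV*(1+r)^k - PMT*((1+r)^k - 1)/r
Growth: (1 + 0.0424)^3 = 1.13267
Accumulated factor: ((1+r)^k - 1)/r = 3.128998
Balance = $5,100.00 * 1.13267 - $857.26 * 3.128998
Balance = $3,094.25

$3,094.25


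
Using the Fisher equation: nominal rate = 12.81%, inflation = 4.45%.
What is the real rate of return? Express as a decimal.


Formula: (1 + r_real) = (1 + r_nom) / (1 + inflation)
Substituting: (1 + r_real) = 1.1281 / 1.0445
(1 + r_real) = 1.080038
r_real = 1.080038 - 1 = 0.080038

0.080038


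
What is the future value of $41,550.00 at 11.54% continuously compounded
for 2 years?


Formula: FV = P * e^(r*t)
Exponent: r*t = 0.1154 * 2 = 0.2308
e^(0.2308) = 1.259607
FV = $41,550.00 * 1.259607 = $52,336.68

$52,336.68


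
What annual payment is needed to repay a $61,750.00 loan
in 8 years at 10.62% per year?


Formula: PMT = PV * r / (1 - (1+r)^(-n))
Denominator: 1 - (1 + 0.1062)^(-8) = 0.554004
Numerator: $61,750.00 * 0.1062 = 6557.85
PMT = 6557.85 / 0.554004 = $11,837.18

$11,837.18


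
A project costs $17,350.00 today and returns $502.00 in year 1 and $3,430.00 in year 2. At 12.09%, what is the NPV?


Formula: NPV = C0 + C1/(1+r) + C2/(1+r)^2
Discount C1: $502.00 / (1 + 0.1209) = $447.85
Discount C2: $3,430.00 / (1 + 0.1209)^2 = $2,729.99
NPV = -$17,350.00 + $447.85 + $2,729.99 = -$14,172.16

-$14,172.16


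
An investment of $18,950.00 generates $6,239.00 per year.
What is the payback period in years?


Formula: Payback = investment / annual cash flow
Substituting: Payback = $18,950.00 / $6,239.00
Payback = 3.0373 years

3.0373 years


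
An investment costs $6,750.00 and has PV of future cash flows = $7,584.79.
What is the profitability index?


Formula: PI = PV(cash flows) / initial investment
Substituting: PI = $7,584.79 / $6,750.00
PI = 1.1237

1.1237


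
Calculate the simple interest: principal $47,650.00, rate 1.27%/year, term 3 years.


Formula: I = P * r * t
Substituting: I = $47,650.00 * 0.0127 * 3
Step: I = $47,650.00 * 0.0381
I = $1,815.47

$1,815.47


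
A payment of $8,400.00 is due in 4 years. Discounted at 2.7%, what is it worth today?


Formula: PV = FV / (1 + r)^n
Substituting: PV = $8,400.00 / (1 + 0.027)^4
Discount factor: (1.027)^4 = 1.112453
PV = $8,400.00 / 1.112453 = $7,550.88

$7,550.88


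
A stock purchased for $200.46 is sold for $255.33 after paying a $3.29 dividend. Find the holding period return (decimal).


Formula: HPR = (P1 - P0 + D) / P0
Gain: $255.33 - $200.46 + $3.29 = $58.16
HPR = $58.16 / $200.46 = 0.2901

0.2901


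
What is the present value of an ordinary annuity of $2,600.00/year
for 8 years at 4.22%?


Formula: PV = PMT * (1 - (1+r)^(-n)) / r
Discount factor: (1 + 0.0422)^(-8) = 0.718442
Bracket: 1 - 0.718442 = 0.281558
PV = $2,600.00 * 0.281558 / 0.0422 = $17,347.20

$17,347.20


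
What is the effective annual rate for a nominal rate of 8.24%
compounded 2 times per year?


Formula: EAR = (1 + r/m)^m - 1
Period rate: r/m = 0.0824 / 2 = 0.0412
Compounding: (1 + 0.0412)^2 = 1.084097
EAR = 1.084097 - 1 = 0.084097

0.084097


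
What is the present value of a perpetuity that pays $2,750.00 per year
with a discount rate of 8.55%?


Formula: PV = C / r
Substituting: PV = $2,750.00 / 0.0855
PV = $32,163.74

$32,163.74


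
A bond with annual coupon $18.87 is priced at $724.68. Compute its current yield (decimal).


Formula: Current yield = annual coupon / price
Substituting: CY = $18.87 / $724.68
CY = 0.026039

0.026039


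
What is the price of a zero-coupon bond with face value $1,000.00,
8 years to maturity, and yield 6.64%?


Formula: Price = FV / (1 + r)^n
Substituting: Price = $1,000.00 / (1 + 0.0664)^8
Discount factor: (1.0664)^8 = 1.672481
Price = $1,000.00 / 1.672481 = $597.91

$597.91


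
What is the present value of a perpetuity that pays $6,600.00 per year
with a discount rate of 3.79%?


Formula: PV = C / r
Substituting: PV = $6,600.00 / 0.0379
PV = $174,142.48

$174,142.48


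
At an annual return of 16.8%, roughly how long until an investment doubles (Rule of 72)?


Formula: Years ≈ 72 / r
Substituting: Years ≈ 72 / 16.8
Years ≈ 4.3

4.3 years


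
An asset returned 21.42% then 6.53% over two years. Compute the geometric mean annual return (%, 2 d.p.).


Formula: Geometric mean = ((1+r1)*(1+r2))^(1/2) - 1
Product: (1 + 0.2142) * (1 + 0.0653) = 1.2142 * 1.0653 = 1.293487
Square root: 1.293487^0.5 = 1.137316
Geometric mean = 1.137316 - 1 = 0.137316
As percentage: 13.73%

13.73%
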